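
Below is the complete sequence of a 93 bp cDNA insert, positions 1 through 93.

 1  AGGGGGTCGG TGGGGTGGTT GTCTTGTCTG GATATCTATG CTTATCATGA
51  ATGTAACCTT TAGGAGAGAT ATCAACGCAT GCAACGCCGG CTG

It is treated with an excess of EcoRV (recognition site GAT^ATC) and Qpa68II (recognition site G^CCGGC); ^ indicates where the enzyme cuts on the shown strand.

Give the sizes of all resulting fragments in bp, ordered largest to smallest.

EcoRV sites (GATATC) start at positions 31, 68.
EcoRV cuts after base 3 of each site, so after positions 33, 70.
The Qpa68II site (GCCGGC) starts at position 86.
Qpa68II cuts after the first base of each site, so after position 86.
Combined cut positions: 33, 70, 86.
Linear molecule, 3 cuts → 4 fragments:
  1–33 → 33 bp
  34–70 → 37 bp
  71–86 → 16 bp
  87–93 → 7 bp
Sorted largest to smallest: 37, 33, 16, 7 bp.

37, 33, 16, 7 bp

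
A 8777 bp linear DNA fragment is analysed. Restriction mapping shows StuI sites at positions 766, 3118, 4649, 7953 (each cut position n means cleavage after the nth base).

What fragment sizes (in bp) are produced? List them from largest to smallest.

Linear molecule, 4 cuts → 5 fragments:
  766 − 0 = 766 bp
  3118 − 766 = 2352 bp
  4649 − 3118 = 1531 bp
  7953 − 4649 = 3304 bp
  8777 − 7953 = 824 bp
Sorted largest to smallest: 3304, 2352, 1531, 824, 766 bp.

3304, 2352, 1531, 824, 766 bp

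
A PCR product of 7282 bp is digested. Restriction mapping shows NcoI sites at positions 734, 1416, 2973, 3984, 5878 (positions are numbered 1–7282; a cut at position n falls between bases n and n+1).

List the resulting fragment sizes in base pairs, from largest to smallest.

Linear molecule, 5 cuts → 6 fragments:
  734 − 0 = 734 bp
  1416 − 734 = 682 bp
  2973 − 1416 = 1557 bp
  3984 − 2973 = 1011 bp
  5878 − 3984 = 1894 bp
  7282 − 5878 = 1404 bp
Sorted largest to smallest: 1894, 1557, 1404, 1011, 734, 682 bp.

1894, 1557, 1404, 1011, 734, 682 bp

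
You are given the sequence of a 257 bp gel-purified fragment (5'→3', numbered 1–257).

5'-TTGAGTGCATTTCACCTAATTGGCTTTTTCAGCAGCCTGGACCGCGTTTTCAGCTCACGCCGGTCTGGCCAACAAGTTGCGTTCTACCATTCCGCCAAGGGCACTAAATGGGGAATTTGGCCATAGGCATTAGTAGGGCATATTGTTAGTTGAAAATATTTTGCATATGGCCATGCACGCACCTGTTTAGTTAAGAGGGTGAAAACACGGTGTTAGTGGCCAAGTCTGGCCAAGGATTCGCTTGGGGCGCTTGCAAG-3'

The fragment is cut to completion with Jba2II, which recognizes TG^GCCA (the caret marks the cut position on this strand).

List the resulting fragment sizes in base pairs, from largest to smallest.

Jba2II sites (TGGCCA) start at positions 66, 118, 168, 217, 227.
Jba2II cuts after base 2 of each site, so after positions 67, 119, 169, 218, 228.
Linear molecule, 5 cuts → 6 fragments:
  1–67 → 67 bp
  68–119 → 52 bp
  120–169 → 50 bp
  170–218 → 49 bp
  219–228 → 10 bp
  229–257 → 29 bp
Sorted largest to smallest: 67, 52, 50, 49, 29, 10 bp.

67, 52, 50, 49, 29, 10 bp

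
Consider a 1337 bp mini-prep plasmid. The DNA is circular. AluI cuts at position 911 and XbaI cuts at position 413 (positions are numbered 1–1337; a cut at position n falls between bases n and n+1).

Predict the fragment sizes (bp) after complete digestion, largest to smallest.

839, 498 bp

Combined cut positions (sorted): 413, 911.
Circular molecule, 2 cuts → 2 fragments:
  911 − 413 = 498 bp
  wrap: 1337 − 911 + 413 = 839 bp
Sorted largest to smallest: 839, 498 bp.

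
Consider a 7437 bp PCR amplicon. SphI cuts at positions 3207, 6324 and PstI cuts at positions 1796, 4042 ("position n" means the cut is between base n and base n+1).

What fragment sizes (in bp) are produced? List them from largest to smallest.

2282, 1796, 1411, 1113, 835 bp

Combined cut positions (sorted): 1796, 3207, 4042, 6324.
Linear molecule, 4 cuts → 5 fragments:
  1796 − 0 = 1796 bp
  3207 − 1796 = 1411 bp
  4042 − 3207 = 835 bp
  6324 − 4042 = 2282 bp
  7437 − 6324 = 1113 bp
Sorted largest to smallest: 2282, 1796, 1411, 1113, 835 bp.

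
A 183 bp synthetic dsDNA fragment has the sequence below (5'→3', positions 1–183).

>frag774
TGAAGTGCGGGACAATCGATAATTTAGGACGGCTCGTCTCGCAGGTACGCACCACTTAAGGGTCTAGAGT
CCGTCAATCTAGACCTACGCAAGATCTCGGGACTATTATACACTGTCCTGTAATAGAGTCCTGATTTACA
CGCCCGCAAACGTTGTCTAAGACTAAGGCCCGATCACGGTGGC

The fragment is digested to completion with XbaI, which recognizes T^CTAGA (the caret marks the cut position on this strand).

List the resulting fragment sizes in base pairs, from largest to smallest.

XbaI sites (TCTAGA) start at positions 63, 78.
XbaI cuts after the first base of each site, so after positions 63, 78.
Linear molecule, 2 cuts → 3 fragments:
  1–63 → 63 bp
  64–78 → 15 bp
  79–183 → 105 bp
Sorted largest to smallest: 105, 63, 15 bp.

105, 63, 15 bp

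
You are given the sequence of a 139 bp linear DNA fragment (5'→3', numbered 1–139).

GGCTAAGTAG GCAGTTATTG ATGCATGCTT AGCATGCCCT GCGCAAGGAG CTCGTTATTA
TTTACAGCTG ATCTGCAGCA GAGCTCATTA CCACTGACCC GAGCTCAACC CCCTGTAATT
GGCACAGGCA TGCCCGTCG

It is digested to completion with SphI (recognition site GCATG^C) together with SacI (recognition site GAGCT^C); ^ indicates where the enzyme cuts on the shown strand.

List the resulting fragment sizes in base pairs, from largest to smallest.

33, 27, 27, 20, 16, 9, 7 bp

SphI sites (GCATGC) start at positions 23, 32, 128.
SphI cuts after base 5 of each site (before the last base), so after positions 27, 36, 132.
SacI sites (GAGCTC) start at positions 48, 81, 101.
SacI cuts after base 5 of each site (before the last base), so after positions 52, 85, 105.
Combined cut positions: 27, 36, 52, 85, 105, 132.
Linear molecule, 6 cuts → 7 fragments:
  1–27 → 27 bp
  28–36 → 9 bp
  37–52 → 16 bp
  53–85 → 33 bp
  86–105 → 20 bp
  106–132 → 27 bp
  133–139 → 7 bp
Sorted largest to smallest: 33, 27, 27, 20, 16, 9, 7 bp.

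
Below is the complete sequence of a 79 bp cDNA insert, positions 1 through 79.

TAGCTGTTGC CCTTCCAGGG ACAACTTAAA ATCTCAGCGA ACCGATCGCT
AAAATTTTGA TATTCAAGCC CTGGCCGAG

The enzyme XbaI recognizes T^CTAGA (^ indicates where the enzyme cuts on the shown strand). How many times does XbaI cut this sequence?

No occurrence of TCTAGA is present in the sequence.
XbaI does not cut: 0 sites.

0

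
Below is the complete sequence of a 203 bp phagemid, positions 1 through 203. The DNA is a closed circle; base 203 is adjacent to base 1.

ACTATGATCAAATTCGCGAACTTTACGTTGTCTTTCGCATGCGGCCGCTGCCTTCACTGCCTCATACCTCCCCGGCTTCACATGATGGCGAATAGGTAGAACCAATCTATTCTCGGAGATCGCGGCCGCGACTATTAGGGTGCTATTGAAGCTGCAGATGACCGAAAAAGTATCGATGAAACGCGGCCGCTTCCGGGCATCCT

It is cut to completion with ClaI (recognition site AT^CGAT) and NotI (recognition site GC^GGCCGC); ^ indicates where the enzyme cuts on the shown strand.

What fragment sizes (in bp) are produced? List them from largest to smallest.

81, 61, 50, 11 bp

The ClaI site (ATCGAT) starts at position 172.
ClaI cuts after base 2 of each site, so after position 173.
NotI sites (GCGGCCGC) start at positions 41, 122, 183.
NotI cuts after base 2 of each site, so after positions 42, 123, 184.
Combined cut positions: 42, 123, 173, 184.
Circular molecule, 4 cuts → 4 fragments:
  43–123 → 81 bp
  124–173 → 50 bp
  174–184 → 11 bp
  185–203 then 1–42 → 19 + 42 = 61 bp
Sorted largest to smallest: 81, 61, 50, 11 bp.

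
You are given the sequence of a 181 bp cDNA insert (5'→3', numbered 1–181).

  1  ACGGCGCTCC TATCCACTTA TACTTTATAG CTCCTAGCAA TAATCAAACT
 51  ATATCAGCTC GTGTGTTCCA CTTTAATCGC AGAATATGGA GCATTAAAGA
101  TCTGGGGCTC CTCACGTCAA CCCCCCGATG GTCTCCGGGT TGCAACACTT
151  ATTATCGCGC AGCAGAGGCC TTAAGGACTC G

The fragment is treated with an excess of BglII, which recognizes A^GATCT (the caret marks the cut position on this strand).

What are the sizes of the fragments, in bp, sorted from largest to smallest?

The BglII site (AGATCT) starts at position 98.
BglII cuts after the first base of each site, so after position 98.
Linear molecule, 1 cut → 2 fragments:
  1–98 → 98 bp
  99–181 → 83 bp
Sorted largest to smallest: 98, 83 bp.

98, 83 bp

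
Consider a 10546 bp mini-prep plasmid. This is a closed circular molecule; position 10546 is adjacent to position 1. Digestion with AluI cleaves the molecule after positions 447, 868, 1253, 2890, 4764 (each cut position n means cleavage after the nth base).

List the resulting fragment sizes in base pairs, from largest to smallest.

6229, 1874, 1637, 421, 385 bp

Circular molecule, 5 cuts → 5 fragments:
  868 − 447 = 421 bp
  1253 − 868 = 385 bp
  2890 − 1253 = 1637 bp
  4764 − 2890 = 1874 bp
  wrap: 10546 − 4764 + 447 = 6229 bp
Sorted largest to smallest: 6229, 1874, 1637, 421, 385 bp.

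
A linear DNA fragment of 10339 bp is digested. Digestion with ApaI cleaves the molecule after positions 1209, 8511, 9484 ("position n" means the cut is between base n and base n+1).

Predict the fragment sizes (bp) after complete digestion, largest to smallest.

7302, 1209, 973, 855 bp

Linear molecule, 3 cuts → 4 fragments:
  1209 − 0 = 1209 bp
  8511 − 1209 = 7302 bp
  9484 − 8511 = 973 bp
  10339 − 9484 = 855 bp
Sorted largest to smallest: 7302, 1209, 973, 855 bp.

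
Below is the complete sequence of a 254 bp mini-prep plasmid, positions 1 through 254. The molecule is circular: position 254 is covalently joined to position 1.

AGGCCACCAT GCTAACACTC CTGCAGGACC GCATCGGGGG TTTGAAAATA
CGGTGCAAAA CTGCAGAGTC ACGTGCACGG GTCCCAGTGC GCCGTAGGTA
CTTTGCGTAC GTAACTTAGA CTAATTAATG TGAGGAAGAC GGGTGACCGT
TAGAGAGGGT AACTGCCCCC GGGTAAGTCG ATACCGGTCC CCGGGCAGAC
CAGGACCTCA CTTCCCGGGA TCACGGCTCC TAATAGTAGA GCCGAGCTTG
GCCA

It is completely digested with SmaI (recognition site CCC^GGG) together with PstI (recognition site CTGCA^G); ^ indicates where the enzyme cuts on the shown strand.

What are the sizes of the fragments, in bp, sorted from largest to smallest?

105, 63, 40, 24, 22 bp

SmaI sites (CCCGGG) start at positions 168, 190, 214.
SmaI cuts after base 3 of each site, so after positions 170, 192, 216.
PstI sites (CTGCAG) start at positions 21, 61.
PstI cuts after base 5 of each site (before the last base), so after positions 25, 65.
Combined cut positions: 25, 65, 170, 192, 216.
Circular molecule, 5 cuts → 5 fragments:
  26–65 → 40 bp
  66–170 → 105 bp
  171–192 → 22 bp
  193–216 → 24 bp
  217–254 then 1–25 → 38 + 25 = 63 bp
Sorted largest to smallest: 105, 63, 40, 24, 22 bp.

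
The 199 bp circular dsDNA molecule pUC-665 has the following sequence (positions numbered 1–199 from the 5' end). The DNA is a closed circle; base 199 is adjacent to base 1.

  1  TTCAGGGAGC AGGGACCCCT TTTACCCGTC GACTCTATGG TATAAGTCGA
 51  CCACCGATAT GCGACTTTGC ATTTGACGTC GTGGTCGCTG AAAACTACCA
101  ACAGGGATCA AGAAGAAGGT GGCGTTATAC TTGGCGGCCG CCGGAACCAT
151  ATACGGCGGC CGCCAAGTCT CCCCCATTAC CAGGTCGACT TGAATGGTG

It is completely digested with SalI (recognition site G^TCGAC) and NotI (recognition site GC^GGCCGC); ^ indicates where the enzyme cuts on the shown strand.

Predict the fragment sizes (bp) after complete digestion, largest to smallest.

89, 43, 27, 22, 18 bp

SalI sites (GTCGAC) start at positions 28, 46, 184.
SalI cuts after the first base of each site, so after positions 28, 46, 184.
NotI sites (GCGGCCGC) start at positions 134, 156.
NotI cuts after base 2 of each site, so after positions 135, 157.
Combined cut positions: 28, 46, 135, 157, 184.
Circular molecule, 5 cuts → 5 fragments:
  29–46 → 18 bp
  47–135 → 89 bp
  136–157 → 22 bp
  158–184 → 27 bp
  185–199 then 1–28 → 15 + 28 = 43 bp
Sorted largest to smallest: 89, 43, 27, 22, 18 bp.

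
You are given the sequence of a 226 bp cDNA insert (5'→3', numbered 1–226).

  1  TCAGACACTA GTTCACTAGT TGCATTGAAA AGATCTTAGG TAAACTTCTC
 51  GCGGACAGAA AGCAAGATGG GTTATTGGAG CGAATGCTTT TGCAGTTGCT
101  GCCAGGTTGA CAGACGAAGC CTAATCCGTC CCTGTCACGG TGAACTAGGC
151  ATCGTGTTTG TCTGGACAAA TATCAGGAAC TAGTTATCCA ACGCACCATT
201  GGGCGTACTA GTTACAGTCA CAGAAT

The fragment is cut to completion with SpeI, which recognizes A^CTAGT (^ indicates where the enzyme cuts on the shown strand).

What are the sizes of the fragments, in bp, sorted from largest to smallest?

164, 28, 19, 8, 7 bp

SpeI sites (ACTAGT) start at positions 7, 15, 179, 207.
SpeI cuts after the first base of each site, so after positions 7, 15, 179, 207.
Linear molecule, 4 cuts → 5 fragments:
  1–7 → 7 bp
  8–15 → 8 bp
  16–179 → 164 bp
  180–207 → 28 bp
  208–226 → 19 bp
Sorted largest to smallest: 164, 28, 19, 8, 7 bp.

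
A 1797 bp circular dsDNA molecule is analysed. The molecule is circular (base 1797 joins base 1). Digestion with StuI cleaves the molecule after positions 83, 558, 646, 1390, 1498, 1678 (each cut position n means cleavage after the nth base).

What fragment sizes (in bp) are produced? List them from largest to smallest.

744, 475, 202, 180, 108, 88 bp

Circular molecule, 6 cuts → 6 fragments:
  558 − 83 = 475 bp
  646 − 558 = 88 bp
  1390 − 646 = 744 bp
  1498 − 1390 = 108 bp
  1678 − 1498 = 180 bp
  wrap: 1797 − 1678 + 83 = 202 bp
Sorted largest to smallest: 744, 475, 202, 180, 108, 88 bp.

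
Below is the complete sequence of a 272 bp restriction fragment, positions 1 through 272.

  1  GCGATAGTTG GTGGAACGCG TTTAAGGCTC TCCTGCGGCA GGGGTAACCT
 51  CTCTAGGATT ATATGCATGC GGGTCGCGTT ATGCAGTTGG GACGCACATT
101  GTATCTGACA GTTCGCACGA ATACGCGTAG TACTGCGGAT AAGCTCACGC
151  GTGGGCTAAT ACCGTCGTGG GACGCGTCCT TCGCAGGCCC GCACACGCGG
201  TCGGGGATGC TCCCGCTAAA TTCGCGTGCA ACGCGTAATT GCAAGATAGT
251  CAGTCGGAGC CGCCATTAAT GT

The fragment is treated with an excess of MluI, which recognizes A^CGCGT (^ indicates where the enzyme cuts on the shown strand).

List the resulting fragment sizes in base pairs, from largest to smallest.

MluI sites (ACGCGT) start at positions 16, 123, 147, 172, 231.
MluI cuts after the first base of each site, so after positions 16, 123, 147, 172, 231.
Linear molecule, 5 cuts → 6 fragments:
  1–16 → 16 bp
  17–123 → 107 bp
  124–147 → 24 bp
  148–172 → 25 bp
  173–231 → 59 bp
  232–272 → 41 bp
Sorted largest to smallest: 107, 59, 41, 25, 24, 16 bp.

107, 59, 41, 25, 24, 16 bp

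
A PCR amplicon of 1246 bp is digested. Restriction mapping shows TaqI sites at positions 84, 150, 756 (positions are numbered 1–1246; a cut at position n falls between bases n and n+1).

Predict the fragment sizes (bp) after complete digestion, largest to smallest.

Linear molecule, 3 cuts → 4 fragments:
  84 − 0 = 84 bp
  150 − 84 = 66 bp
  756 − 150 = 606 bp
  1246 − 756 = 490 bp
Sorted largest to smallest: 606, 490, 84, 66 bp.

606, 490, 84, 66 bp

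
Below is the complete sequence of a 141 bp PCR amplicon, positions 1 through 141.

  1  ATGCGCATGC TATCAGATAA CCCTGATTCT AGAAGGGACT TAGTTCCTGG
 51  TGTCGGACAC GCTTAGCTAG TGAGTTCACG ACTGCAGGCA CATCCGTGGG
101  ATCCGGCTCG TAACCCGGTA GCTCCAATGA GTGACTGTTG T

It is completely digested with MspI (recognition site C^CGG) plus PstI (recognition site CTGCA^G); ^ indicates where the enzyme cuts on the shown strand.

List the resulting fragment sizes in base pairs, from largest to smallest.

86, 26, 17, 12 bp

MspI sites (CCGG) start at positions 103, 115.
MspI cuts after the first base of each site, so after positions 103, 115.
The PstI site (CTGCAG) starts at position 82.
PstI cuts after base 5 of each site (before the last base), so after position 86.
Combined cut positions: 86, 103, 115.
Linear molecule, 3 cuts → 4 fragments:
  1–86 → 86 bp
  87–103 → 17 bp
  104–115 → 12 bp
  116–141 → 26 bp
Sorted largest to smallest: 86, 26, 17, 12 bp.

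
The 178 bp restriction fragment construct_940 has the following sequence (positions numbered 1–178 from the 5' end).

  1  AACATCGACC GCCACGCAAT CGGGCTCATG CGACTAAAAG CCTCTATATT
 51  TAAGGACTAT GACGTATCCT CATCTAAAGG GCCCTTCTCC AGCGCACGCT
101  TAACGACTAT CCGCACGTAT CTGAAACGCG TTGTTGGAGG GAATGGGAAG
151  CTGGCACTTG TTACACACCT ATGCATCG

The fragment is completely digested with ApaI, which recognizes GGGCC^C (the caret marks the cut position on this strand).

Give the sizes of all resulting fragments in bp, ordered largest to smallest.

The ApaI site (GGGCCC) starts at position 79.
ApaI cuts after base 5 of each site (before the last base), so after position 83.
Linear molecule, 1 cut → 2 fragments:
  1–83 → 83 bp
  84–178 → 95 bp
Sorted largest to smallest: 95, 83 bp.

95, 83 bp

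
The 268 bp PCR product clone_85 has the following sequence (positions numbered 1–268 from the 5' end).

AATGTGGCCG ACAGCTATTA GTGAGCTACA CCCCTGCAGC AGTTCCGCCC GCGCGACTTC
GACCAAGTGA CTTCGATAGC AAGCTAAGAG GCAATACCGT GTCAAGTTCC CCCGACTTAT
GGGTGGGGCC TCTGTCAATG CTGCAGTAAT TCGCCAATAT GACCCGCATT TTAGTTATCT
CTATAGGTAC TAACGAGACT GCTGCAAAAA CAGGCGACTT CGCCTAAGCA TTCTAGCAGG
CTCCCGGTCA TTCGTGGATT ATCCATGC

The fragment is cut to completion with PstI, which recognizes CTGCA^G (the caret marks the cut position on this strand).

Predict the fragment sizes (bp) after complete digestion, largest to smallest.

123, 107, 38 bp

PstI sites (CTGCAG) start at positions 34, 141.
PstI cuts after base 5 of each site (before the last base), so after positions 38, 145.
Linear molecule, 2 cuts → 3 fragments:
  1–38 → 38 bp
  39–145 → 107 bp
  146–268 → 123 bp
Sorted largest to smallest: 123, 107, 38 bp.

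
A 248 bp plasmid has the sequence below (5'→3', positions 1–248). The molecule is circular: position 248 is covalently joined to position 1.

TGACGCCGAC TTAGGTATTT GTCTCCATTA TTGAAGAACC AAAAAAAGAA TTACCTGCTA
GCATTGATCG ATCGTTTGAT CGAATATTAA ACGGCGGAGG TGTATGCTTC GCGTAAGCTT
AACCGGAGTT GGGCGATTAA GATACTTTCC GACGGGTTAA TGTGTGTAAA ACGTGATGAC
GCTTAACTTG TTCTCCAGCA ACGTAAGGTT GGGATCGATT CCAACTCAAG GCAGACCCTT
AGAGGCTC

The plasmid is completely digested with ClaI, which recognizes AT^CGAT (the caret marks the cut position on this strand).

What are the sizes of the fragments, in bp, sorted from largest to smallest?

147, 101 bp

ClaI sites (ATCGAT) start at positions 67, 214.
ClaI cuts after base 2 of each site, so after positions 68, 215.
Circular molecule, 2 cuts → 2 fragments:
  69–215 → 147 bp
  216–248 then 1–68 → 33 + 68 = 101 bp
Sorted largest to smallest: 147, 101 bp.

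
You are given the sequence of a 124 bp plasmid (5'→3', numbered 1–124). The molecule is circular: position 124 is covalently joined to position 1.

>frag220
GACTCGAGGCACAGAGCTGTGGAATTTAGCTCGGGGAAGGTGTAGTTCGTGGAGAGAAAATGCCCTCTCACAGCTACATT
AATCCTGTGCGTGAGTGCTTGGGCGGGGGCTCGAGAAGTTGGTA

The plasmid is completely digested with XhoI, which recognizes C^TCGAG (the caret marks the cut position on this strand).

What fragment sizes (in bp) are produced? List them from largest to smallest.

107, 17 bp

XhoI sites (CTCGAG) start at positions 3, 110.
XhoI cuts after the first base of each site, so after positions 3, 110.
Circular molecule, 2 cuts → 2 fragments:
  4–110 → 107 bp
  111–124 then 1–3 → 14 + 3 = 17 bp
Sorted largest to smallest: 107, 17 bp.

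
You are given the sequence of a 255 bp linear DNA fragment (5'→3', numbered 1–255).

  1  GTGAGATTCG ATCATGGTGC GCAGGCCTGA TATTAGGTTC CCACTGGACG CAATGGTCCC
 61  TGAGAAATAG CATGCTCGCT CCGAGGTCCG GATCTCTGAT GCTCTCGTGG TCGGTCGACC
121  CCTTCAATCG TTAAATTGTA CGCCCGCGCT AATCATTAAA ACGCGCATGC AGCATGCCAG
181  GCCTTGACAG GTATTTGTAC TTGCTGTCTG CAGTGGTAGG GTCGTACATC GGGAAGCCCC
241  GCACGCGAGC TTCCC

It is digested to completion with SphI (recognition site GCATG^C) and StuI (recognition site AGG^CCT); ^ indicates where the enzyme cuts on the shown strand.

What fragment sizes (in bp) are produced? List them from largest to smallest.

SphI sites (GCATGC) start at positions 70, 165, 172.
SphI cuts after base 5 of each site (before the last base), so after positions 74, 169, 176.
StuI sites (AGGCCT) start at positions 23, 179.
StuI cuts after base 3 of each site, so after positions 25, 181.
Combined cut positions: 25, 74, 169, 176, 181.
Linear molecule, 5 cuts → 6 fragments:
  1–25 → 25 bp
  26–74 → 49 bp
  75–169 → 95 bp
  170–176 → 7 bp
  177–181 → 5 bp
  182–255 → 74 bp
Sorted largest to smallest: 95, 74, 49, 25, 7, 5 bp.

95, 74, 49, 25, 7, 5 bp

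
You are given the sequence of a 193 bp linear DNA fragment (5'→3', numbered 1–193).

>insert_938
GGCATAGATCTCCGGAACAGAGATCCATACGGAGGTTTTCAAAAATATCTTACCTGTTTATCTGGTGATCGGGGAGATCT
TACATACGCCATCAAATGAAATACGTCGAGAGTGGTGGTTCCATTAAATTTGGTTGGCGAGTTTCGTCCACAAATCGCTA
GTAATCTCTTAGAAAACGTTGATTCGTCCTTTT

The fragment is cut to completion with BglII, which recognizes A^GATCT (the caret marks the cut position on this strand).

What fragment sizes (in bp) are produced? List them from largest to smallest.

BglII sites (AGATCT) start at positions 6, 75.
BglII cuts after the first base of each site, so after positions 6, 75.
Linear molecule, 2 cuts → 3 fragments:
  1–6 → 6 bp
  7–75 → 69 bp
  76–193 → 118 bp
Sorted largest to smallest: 118, 69, 6 bp.

118, 69, 6 bp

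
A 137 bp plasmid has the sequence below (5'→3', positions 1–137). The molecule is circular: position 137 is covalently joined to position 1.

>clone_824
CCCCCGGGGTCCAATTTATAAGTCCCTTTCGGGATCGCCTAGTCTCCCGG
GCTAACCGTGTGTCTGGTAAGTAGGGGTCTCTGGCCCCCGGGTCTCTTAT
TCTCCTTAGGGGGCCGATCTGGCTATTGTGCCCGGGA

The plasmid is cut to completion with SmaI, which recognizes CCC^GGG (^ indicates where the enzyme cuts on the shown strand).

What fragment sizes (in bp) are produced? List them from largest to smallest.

44, 43, 41, 9 bp

SmaI sites (CCCGGG) start at positions 3, 46, 87, 131.
SmaI cuts after base 3 of each site, so after positions 5, 48, 89, 133.
Circular molecule, 4 cuts → 4 fragments:
  6–48 → 43 bp
  49–89 → 41 bp
  90–133 → 44 bp
  134–137 then 1–5 → 4 + 5 = 9 bp
Sorted largest to smallest: 44, 43, 41, 9 bp.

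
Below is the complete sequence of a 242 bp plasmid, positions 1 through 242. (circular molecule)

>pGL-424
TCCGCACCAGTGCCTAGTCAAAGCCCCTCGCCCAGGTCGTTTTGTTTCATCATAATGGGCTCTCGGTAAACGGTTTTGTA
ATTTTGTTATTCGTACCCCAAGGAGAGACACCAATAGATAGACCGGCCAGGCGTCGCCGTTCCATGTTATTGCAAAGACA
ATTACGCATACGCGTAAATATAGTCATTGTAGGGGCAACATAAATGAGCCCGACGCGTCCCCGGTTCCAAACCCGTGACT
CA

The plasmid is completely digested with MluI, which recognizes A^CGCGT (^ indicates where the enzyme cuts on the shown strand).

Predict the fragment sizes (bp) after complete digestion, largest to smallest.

199, 43 bp

MluI sites (ACGCGT) start at positions 170, 213.
MluI cuts after the first base of each site, so after positions 170, 213.
Circular molecule, 2 cuts → 2 fragments:
  171–213 → 43 bp
  214–242 then 1–170 → 29 + 170 = 199 bp
Sorted largest to smallest: 199, 43 bp.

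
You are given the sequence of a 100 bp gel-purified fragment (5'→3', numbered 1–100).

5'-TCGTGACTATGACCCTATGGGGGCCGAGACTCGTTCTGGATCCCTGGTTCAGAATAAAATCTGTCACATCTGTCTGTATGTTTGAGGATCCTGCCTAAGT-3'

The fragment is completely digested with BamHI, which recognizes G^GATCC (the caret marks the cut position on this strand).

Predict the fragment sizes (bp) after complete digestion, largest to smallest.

BamHI sites (GGATCC) start at positions 38, 86.
BamHI cuts after the first base of each site, so after positions 38, 86.
Linear molecule, 2 cuts → 3 fragments:
  1–38 → 38 bp
  39–86 → 48 bp
  87–100 → 14 bp
Sorted largest to smallest: 48, 38, 14 bp.

48, 38, 14 bp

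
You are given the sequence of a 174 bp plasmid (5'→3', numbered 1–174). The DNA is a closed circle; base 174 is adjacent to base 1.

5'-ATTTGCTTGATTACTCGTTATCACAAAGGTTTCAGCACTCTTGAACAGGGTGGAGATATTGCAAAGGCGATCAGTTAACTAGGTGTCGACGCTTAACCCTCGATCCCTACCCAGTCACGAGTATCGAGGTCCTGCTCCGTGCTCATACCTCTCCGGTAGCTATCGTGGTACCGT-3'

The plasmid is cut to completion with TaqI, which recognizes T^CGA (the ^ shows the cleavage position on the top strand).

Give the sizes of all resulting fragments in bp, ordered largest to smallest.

TaqI sites (TCGA) start at positions 86, 100, 124.
TaqI cuts after the first base of each site, so after positions 86, 100, 124.
Circular molecule, 3 cuts → 3 fragments:
  87–100 → 14 bp
  101–124 → 24 bp
  125–174 then 1–86 → 50 + 86 = 136 bp
Sorted largest to smallest: 136, 24, 14 bp.

136, 24, 14 bp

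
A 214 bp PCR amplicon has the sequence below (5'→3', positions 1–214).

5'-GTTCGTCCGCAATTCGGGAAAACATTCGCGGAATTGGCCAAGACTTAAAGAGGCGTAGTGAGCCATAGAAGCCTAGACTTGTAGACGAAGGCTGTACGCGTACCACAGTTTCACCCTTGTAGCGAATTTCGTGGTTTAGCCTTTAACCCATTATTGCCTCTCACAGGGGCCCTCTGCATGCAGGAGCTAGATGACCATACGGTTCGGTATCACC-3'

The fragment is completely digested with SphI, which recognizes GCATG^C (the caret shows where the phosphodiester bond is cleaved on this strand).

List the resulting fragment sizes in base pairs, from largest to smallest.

The SphI site (GCATGC) starts at position 176.
SphI cuts after base 5 of each site (before the last base), so after position 180.
Linear molecule, 1 cut → 2 fragments:
  1–180 → 180 bp
  181–214 → 34 bp
Sorted largest to smallest: 180, 34 bp.

180, 34 bp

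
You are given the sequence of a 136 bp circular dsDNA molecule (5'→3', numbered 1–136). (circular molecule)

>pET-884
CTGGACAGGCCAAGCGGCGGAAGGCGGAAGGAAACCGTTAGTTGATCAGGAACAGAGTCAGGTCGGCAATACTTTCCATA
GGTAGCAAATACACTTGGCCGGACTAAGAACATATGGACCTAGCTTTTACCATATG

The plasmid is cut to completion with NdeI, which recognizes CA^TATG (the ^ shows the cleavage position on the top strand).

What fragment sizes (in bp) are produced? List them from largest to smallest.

116, 20 bp

NdeI sites (CATATG) start at positions 111, 131.
NdeI cuts after base 2 of each site, so after positions 112, 132.
Circular molecule, 2 cuts → 2 fragments:
  113–132 → 20 bp
  133–136 then 1–112 → 4 + 112 = 116 bp
Sorted largest to smallest: 116, 20 bp.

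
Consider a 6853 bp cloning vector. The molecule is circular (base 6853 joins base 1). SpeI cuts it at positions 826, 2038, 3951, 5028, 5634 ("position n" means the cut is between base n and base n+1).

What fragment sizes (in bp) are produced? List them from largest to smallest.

Circular molecule, 5 cuts → 5 fragments:
  2038 − 826 = 1212 bp
  3951 − 2038 = 1913 bp
  5028 − 3951 = 1077 bp
  5634 − 5028 = 606 bp
  wrap: 6853 − 5634 + 826 = 2045 bp
Sorted largest to smallest: 2045, 1913, 1212, 1077, 606 bp.

2045, 1913, 1212, 1077, 606 bp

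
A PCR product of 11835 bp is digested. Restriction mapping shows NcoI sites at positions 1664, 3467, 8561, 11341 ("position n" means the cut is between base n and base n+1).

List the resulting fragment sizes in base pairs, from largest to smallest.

5094, 2780, 1803, 1664, 494 bp

Linear molecule, 4 cuts → 5 fragments:
  1664 − 0 = 1664 bp
  3467 − 1664 = 1803 bp
  8561 − 3467 = 5094 bp
  11341 − 8561 = 2780 bp
  11835 − 11341 = 494 bp
Sorted largest to smallest: 5094, 2780, 1803, 1664, 494 bp.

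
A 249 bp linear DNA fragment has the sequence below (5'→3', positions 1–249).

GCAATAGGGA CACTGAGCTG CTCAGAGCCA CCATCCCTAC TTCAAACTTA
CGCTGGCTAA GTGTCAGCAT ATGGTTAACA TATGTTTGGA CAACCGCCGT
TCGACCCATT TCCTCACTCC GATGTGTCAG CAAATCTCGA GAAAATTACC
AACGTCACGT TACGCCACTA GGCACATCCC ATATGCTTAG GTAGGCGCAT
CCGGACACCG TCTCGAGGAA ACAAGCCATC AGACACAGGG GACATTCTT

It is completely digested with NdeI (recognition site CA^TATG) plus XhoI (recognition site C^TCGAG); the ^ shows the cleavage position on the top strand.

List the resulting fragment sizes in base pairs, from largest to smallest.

NdeI sites (CATATG) start at positions 68, 79, 180.
NdeI cuts after base 2 of each site, so after positions 69, 80, 181.
XhoI sites (CTCGAG) start at positions 136, 212.
XhoI cuts after the first base of each site, so after positions 136, 212.
Combined cut positions: 69, 80, 136, 181, 212.
Linear molecule, 5 cuts → 6 fragments:
  1–69 → 69 bp
  70–80 → 11 bp
  81–136 → 56 bp
  137–181 → 45 bp
  182–212 → 31 bp
  213–249 → 37 bp
Sorted largest to smallest: 69, 56, 45, 37, 31, 11 bp.

69, 56, 45, 37, 31, 11 bp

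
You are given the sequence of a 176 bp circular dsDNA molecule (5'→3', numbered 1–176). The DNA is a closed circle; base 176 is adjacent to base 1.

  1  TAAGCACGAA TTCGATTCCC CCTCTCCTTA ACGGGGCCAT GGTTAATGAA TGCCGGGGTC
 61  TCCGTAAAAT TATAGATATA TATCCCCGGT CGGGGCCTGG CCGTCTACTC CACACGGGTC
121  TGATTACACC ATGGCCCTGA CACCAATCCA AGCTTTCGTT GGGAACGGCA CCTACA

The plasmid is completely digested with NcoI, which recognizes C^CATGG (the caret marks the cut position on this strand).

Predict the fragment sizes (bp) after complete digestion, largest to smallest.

NcoI sites (CCATGG) start at positions 37, 129.
NcoI cuts after the first base of each site, so after positions 37, 129.
Circular molecule, 2 cuts → 2 fragments:
  38–129 → 92 bp
  130–176 then 1–37 → 47 + 37 = 84 bp
Sorted largest to smallest: 92, 84 bp.

92, 84 bp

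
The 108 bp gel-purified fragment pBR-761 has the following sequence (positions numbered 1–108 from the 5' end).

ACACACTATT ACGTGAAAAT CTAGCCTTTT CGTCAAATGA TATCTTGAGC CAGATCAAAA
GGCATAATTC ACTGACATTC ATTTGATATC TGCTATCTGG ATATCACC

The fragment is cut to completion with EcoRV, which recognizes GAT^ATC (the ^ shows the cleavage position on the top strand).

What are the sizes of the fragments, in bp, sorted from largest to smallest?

46, 41, 15, 6 bp

EcoRV sites (GATATC) start at positions 39, 85, 100.
EcoRV cuts after base 3 of each site, so after positions 41, 87, 102.
Linear molecule, 3 cuts → 4 fragments:
  1–41 → 41 bp
  42–87 → 46 bp
  88–102 → 15 bp
  103–108 → 6 bp
Sorted largest to smallest: 46, 41, 15, 6 bp.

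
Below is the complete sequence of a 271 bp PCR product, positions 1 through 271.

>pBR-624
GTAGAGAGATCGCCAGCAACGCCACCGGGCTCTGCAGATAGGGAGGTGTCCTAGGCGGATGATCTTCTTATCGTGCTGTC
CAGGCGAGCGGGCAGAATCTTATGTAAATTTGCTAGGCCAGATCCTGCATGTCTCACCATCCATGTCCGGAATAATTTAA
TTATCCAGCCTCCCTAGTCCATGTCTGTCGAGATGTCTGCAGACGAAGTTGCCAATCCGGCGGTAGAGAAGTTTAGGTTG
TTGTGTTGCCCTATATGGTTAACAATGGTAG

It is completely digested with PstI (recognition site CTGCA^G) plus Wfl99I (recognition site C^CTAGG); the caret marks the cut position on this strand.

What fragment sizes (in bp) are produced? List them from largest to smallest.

151, 70, 36, 14 bp

PstI sites (CTGCAG) start at positions 32, 197.
PstI cuts after base 5 of each site (before the last base), so after positions 36, 201.
The Wfl99I site (CCTAGG) starts at position 50.
Wfl99I cuts after the first base of each site, so after position 50.
Combined cut positions: 36, 50, 201.
Linear molecule, 3 cuts → 4 fragments:
  1–36 → 36 bp
  37–50 → 14 bp
  51–201 → 151 bp
  202–271 → 70 bp
Sorted largest to smallest: 151, 70, 36, 14 bp.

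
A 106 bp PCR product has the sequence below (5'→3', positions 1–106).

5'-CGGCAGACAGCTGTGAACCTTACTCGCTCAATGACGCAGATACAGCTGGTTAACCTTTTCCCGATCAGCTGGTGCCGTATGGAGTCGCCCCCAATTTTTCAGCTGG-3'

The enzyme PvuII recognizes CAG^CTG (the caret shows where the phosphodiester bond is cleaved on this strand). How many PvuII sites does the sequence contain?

4

CAGCTG occurs starting at positions 8, 43, 66, 100.
PvuII cuts at 4 sites.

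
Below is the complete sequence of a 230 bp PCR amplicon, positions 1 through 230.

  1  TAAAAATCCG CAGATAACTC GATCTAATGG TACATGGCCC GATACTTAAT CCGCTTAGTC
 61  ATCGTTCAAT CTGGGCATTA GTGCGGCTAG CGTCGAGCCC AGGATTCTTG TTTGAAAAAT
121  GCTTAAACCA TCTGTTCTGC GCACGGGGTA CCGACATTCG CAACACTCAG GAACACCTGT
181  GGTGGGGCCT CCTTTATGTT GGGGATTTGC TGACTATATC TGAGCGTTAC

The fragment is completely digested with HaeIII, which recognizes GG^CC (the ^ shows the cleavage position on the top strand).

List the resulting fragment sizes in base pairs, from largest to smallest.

150, 43, 37 bp

HaeIII sites (GGCC) start at positions 36, 186.
HaeIII cuts after base 2 of each site, so after positions 37, 187.
Linear molecule, 2 cuts → 3 fragments:
  1–37 → 37 bp
  38–187 → 150 bp
  188–230 → 43 bp
Sorted largest to smallest: 150, 43, 37 bp.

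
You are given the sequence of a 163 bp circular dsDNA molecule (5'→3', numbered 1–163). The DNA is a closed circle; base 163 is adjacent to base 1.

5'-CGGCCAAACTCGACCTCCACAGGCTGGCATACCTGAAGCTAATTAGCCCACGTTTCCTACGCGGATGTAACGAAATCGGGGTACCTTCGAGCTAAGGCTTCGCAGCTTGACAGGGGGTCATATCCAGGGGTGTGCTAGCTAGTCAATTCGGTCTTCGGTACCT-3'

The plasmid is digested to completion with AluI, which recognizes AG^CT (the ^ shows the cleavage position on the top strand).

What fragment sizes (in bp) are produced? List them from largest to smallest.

AluI sites (AGCT) start at positions 37, 90, 104, 137.
AluI cuts after base 2 of each site, so after positions 38, 91, 105, 138.
Circular molecule, 4 cuts → 4 fragments:
  39–91 → 53 bp
  92–105 → 14 bp
  106–138 → 33 bp
  139–163 then 1–38 → 25 + 38 = 63 bp
Sorted largest to smallest: 63, 53, 33, 14 bp.

63, 53, 33, 14 bp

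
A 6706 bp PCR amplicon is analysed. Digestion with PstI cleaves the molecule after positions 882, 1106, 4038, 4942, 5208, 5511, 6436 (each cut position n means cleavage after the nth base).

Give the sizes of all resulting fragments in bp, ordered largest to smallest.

Linear molecule, 7 cuts → 8 fragments:
  882 − 0 = 882 bp
  1106 − 882 = 224 bp
  4038 − 1106 = 2932 bp
  4942 − 4038 = 904 bp
  5208 − 4942 = 266 bp
  5511 − 5208 = 303 bp
  6436 − 5511 = 925 bp
  6706 − 6436 = 270 bp
Sorted largest to smallest: 2932, 925, 904, 882, 303, 270, 266, 224 bp.

2932, 925, 904, 882, 303, 270, 266, 224 bp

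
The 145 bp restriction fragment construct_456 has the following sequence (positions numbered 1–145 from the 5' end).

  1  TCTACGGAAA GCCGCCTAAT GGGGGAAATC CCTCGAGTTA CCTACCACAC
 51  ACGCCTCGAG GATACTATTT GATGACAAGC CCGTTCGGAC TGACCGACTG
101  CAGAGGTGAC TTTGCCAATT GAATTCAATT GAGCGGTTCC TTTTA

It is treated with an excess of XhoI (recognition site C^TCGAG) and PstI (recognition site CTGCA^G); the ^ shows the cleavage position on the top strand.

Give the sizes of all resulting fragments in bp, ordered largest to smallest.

47, 43, 32, 23 bp

XhoI sites (CTCGAG) start at positions 32, 55.
XhoI cuts after the first base of each site, so after positions 32, 55.
The PstI site (CTGCAG) starts at position 98.
PstI cuts after base 5 of each site (before the last base), so after position 102.
Combined cut positions: 32, 55, 102.
Linear molecule, 3 cuts → 4 fragments:
  1–32 → 32 bp
  33–55 → 23 bp
  56–102 → 47 bp
  103–145 → 43 bp
Sorted largest to smallest: 47, 43, 32, 23 bp.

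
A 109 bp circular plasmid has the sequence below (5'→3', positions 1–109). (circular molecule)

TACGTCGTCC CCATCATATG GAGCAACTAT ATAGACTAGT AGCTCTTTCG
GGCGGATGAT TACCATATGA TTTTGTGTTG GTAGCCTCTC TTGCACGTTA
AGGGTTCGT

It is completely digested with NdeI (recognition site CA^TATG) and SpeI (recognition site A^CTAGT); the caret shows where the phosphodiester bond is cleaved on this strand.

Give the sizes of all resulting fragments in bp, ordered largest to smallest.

60, 30, 19 bp

NdeI sites (CATATG) start at positions 15, 64.
NdeI cuts after base 2 of each site, so after positions 16, 65.
The SpeI site (ACTAGT) starts at position 35.
SpeI cuts after the first base of each site, so after position 35.
Combined cut positions: 16, 35, 65.
Circular molecule, 3 cuts → 3 fragments:
  17–35 → 19 bp
  36–65 → 30 bp
  66–109 then 1–16 → 44 + 16 = 60 bp
Sorted largest to smallest: 60, 30, 19 bp.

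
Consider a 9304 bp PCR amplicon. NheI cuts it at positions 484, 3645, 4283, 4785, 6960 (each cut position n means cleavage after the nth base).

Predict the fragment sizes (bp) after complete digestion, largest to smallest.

3161, 2344, 2175, 638, 502, 484 bp

Linear molecule, 5 cuts → 6 fragments:
  484 − 0 = 484 bp
  3645 − 484 = 3161 bp
  4283 − 3645 = 638 bp
  4785 − 4283 = 502 bp
  6960 − 4785 = 2175 bp
  9304 − 6960 = 2344 bp
Sorted largest to smallest: 3161, 2344, 2175, 638, 502, 484 bp.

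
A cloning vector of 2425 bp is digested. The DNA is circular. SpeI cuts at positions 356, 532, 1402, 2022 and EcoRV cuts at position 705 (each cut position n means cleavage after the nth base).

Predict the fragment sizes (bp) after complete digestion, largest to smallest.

Combined cut positions (sorted): 356, 532, 705, 1402, 2022.
Circular molecule, 5 cuts → 5 fragments:
  532 − 356 = 176 bp
  705 − 532 = 173 bp
  1402 − 705 = 697 bp
  2022 − 1402 = 620 bp
  wrap: 2425 − 2022 + 356 = 759 bp
Sorted largest to smallest: 759, 697, 620, 176, 173 bp.

759, 697, 620, 176, 173 bp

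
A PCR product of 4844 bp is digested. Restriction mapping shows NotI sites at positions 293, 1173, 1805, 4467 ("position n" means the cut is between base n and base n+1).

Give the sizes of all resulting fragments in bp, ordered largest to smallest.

2662, 880, 632, 377, 293 bp

Linear molecule, 4 cuts → 5 fragments:
  293 − 0 = 293 bp
  1173 − 293 = 880 bp
  1805 − 1173 = 632 bp
  4467 − 1805 = 2662 bp
  4844 − 4467 = 377 bp
Sorted largest to smallest: 2662, 880, 632, 377, 293 bp.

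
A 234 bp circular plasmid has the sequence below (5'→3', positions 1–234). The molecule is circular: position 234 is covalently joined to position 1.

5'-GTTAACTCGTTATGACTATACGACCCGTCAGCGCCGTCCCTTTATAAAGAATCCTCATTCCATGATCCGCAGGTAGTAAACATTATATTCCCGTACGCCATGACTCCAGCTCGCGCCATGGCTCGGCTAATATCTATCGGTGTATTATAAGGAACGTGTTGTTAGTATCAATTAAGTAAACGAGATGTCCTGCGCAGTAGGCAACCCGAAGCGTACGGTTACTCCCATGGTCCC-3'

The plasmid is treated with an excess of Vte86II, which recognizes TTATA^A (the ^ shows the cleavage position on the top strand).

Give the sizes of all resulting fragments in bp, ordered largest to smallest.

Vte86II sites (TTATAA) start at positions 42, 145.
Vte86II cuts after base 5 of each site (before the last base), so after positions 46, 149.
Circular molecule, 2 cuts → 2 fragments:
  47–149 → 103 bp
  150–234 then 1–46 → 85 + 46 = 131 bp
Sorted largest to smallest: 131, 103 bp.

131, 103 bp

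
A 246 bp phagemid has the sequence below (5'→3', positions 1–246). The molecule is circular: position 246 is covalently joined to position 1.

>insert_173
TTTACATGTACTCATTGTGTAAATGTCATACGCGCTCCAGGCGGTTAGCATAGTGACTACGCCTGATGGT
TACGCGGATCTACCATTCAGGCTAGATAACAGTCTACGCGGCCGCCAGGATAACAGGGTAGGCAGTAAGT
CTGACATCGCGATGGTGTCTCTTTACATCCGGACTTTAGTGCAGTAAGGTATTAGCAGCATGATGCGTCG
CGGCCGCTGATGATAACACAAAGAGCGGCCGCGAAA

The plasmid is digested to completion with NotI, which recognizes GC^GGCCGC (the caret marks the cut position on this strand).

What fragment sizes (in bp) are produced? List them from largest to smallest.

119, 102, 25 bp

NotI sites (GCGGCCGC) start at positions 108, 210, 235.
NotI cuts after base 2 of each site, so after positions 109, 211, 236.
Circular molecule, 3 cuts → 3 fragments:
  110–211 → 102 bp
  212–236 → 25 bp
  237–246 then 1–109 → 10 + 109 = 119 bp
Sorted largest to smallest: 119, 102, 25 bp.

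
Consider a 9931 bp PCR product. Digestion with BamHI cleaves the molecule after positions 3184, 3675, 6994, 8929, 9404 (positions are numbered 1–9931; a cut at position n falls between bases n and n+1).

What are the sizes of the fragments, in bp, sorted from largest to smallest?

Linear molecule, 5 cuts → 6 fragments:
  3184 − 0 = 3184 bp
  3675 − 3184 = 491 bp
  6994 − 3675 = 3319 bp
  8929 − 6994 = 1935 bp
  9404 − 8929 = 475 bp
  9931 − 9404 = 527 bp
Sorted largest to smallest: 3319, 3184, 1935, 527, 491, 475 bp.

3319, 3184, 1935, 527, 491, 475 bp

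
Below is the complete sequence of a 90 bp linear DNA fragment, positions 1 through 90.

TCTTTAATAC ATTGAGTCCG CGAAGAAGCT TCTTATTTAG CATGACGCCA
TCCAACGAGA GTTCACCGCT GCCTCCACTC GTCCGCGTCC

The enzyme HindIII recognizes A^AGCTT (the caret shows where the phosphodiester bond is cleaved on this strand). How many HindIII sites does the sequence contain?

AAGCTT occurs starting at position 26.
HindIII cuts at 1 site.

1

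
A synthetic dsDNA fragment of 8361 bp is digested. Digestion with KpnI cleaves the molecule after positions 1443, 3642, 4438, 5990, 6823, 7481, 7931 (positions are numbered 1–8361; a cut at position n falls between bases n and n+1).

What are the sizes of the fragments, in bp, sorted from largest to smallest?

Linear molecule, 7 cuts → 8 fragments:
  1443 − 0 = 1443 bp
  3642 − 1443 = 2199 bp
  4438 − 3642 = 796 bp
  5990 − 4438 = 1552 bp
  6823 − 5990 = 833 bp
  7481 − 6823 = 658 bp
  7931 − 7481 = 450 bp
  8361 − 7931 = 430 bp
Sorted largest to smallest: 2199, 1552, 1443, 833, 796, 658, 450, 430 bp.

2199, 1552, 1443, 833, 796, 658, 450, 430 bp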